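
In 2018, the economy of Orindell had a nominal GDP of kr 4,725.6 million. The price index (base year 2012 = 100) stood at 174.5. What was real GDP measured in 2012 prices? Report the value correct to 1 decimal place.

kr 2,708.1 million

Real GDP = Nominal / (price index/100) = 4725.6 / 1.745 = 2708.08.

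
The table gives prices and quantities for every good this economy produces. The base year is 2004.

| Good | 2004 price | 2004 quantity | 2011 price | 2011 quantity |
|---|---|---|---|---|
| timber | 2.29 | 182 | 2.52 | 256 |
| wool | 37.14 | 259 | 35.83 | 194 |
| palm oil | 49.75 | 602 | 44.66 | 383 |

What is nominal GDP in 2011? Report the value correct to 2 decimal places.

Nominal GDP 2011 = Σ (p_2011 × q_2011) = 2.52·256 + 35.83·194 + 44.66·383 = 24700.92.

24700.92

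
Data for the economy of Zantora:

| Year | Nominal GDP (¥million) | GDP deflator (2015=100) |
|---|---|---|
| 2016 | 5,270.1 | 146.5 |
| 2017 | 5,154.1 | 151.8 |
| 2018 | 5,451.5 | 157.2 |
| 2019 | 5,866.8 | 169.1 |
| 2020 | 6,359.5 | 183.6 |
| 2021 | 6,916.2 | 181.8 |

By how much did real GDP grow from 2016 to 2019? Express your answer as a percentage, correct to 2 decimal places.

Real GDP 2016 = 5270.1/1.465 = 3597.34.
Real GDP 2019 = 5866.8/1.691 = 3469.43.
Change = 3469.43/3597.34 − 1 = -0.0356.

-3.56%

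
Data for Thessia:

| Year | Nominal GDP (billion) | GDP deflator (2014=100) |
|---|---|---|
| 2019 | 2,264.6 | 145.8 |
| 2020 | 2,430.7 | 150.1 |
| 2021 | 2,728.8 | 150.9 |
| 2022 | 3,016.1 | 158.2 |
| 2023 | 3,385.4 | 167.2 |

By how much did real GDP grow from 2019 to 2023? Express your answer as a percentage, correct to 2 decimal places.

30.36%

Real GDP 2019 = 2264.6/1.458 = 1553.22.
Real GDP 2023 = 3385.4/1.672 = 2024.76.
Change = 2024.76/1553.22 − 1 = 0.3036.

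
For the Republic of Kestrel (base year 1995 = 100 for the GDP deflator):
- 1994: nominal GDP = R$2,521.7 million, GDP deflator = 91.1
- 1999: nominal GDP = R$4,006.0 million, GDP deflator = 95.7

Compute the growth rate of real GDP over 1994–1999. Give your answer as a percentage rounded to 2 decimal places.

51.23%

Real GDP 1994 = 2521.7 / 0.911 = 2768.06.
Real GDP 1999 = 4006.0 / 0.957 = 4186.00.
Real growth = 4186.00 / 2768.06 − 1 = 0.5123.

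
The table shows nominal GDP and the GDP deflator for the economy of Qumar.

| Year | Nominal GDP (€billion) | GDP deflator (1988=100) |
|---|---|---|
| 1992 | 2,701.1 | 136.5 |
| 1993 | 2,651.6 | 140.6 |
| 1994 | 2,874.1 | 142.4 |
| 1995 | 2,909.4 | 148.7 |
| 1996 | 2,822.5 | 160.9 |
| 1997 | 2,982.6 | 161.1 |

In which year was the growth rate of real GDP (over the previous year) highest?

1994

1993: real = 2651.6/1.406 = 1885.92; growth vs 1992 (1978.83) = -4.70%.
1994: real = 2874.1/1.424 = 2018.33; growth vs 1993 (1885.92) = 7.02%.
1995: real = 2909.4/1.487 = 1956.56; growth vs 1994 (2018.33) = -3.06%.
1996: real = 2822.5/1.609 = 1754.20; growth vs 1995 (1956.56) = -10.34%.
1997: real = 2982.6/1.611 = 1851.40; growth vs 1996 (1754.20) = 5.54%.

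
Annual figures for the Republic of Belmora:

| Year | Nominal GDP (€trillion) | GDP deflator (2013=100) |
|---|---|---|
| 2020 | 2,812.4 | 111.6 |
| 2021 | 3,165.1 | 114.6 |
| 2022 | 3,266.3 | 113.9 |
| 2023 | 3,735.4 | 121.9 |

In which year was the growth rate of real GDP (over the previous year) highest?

2021

2021: real = 3165.1/1.146 = 2761.87; growth vs 2020 (2520.07) = 9.59%.
2022: real = 3266.3/1.139 = 2867.69; growth vs 2021 (2761.87) = 3.83%.
2023: real = 3735.4/1.219 = 3064.32; growth vs 2022 (2867.69) = 6.86%.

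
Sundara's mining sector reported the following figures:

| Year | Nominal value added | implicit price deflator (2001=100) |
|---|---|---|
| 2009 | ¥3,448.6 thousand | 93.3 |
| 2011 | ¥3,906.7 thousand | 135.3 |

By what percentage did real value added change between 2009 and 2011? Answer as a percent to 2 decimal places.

-21.88%

Real value added 2009 = 3448.6 / 0.933 = 3696.25.
Real value added 2011 = 3906.7 / 1.353 = 2887.44.
Real growth = 2887.44 / 3696.25 − 1 = -0.2188.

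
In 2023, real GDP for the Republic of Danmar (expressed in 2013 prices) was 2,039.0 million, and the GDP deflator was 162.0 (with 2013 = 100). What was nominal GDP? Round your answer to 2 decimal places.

3,303.18 million

Nominal GDP = Real × (GDP deflator/100) = 2039.0 × 1.620 = 3303.18.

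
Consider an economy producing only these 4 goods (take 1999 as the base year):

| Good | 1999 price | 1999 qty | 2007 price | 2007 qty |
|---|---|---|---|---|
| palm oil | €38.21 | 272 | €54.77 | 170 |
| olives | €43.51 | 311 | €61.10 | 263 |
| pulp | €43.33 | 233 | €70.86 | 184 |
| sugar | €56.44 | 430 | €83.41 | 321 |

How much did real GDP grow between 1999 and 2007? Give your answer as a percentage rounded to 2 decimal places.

Real GDP 1999 = Nominal GDP 1999 = 38.21·272 + 43.51·311 + 43.33·233 + 56.44·430 = 58289.82.
Real GDP 2007 (at 1999 prices) = 38.21·170 + 43.51·263 + 43.33·184 + 56.44·321 = 44028.79.
Real growth = 44028.79/58289.82 − 1 = -0.2447.

-24.47%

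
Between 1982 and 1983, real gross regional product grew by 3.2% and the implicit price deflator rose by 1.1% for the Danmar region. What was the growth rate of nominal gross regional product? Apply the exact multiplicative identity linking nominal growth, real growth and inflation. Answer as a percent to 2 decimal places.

4.34%

(1 + g_nom) = (1 + g_real)(1 + π) = 1.0320 × 1.0110 = 1.04335.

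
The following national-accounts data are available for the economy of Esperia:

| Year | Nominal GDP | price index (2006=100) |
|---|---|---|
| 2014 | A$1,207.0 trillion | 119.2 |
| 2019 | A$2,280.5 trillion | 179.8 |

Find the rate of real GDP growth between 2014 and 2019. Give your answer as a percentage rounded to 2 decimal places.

Real GDP 2014 = 1207.0 / 1.192 = 1012.58.
Real GDP 2019 = 2280.5 / 1.798 = 1268.35.
Real growth = 1268.35 / 1012.58 − 1 = 0.2526.

25.26%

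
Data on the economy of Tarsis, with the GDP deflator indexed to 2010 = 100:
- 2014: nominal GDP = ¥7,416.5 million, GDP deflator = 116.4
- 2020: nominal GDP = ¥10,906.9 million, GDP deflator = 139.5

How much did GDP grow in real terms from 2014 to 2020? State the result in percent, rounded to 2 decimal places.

22.71%

Real GDP 2014 = 7416.5 / 1.164 = 6371.56.
Real GDP 2020 = 10906.9 / 1.395 = 7818.57.
Real growth = 7818.57 / 6371.56 − 1 = 0.2271.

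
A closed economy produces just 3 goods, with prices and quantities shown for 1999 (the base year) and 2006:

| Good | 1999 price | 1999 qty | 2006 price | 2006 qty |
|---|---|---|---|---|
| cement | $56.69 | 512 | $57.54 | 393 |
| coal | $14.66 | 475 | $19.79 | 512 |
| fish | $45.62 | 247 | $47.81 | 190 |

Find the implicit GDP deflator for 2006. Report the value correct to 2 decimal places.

Nominal GDP 2006 = 57.54·393 + 19.79·512 + 47.81·190 = 41829.60.
Real GDP 2006 (at 1999 prices) = 56.69·393 + 14.66·512 + 45.62·190 = 38452.89.
Deflator = Nominal/Real × 100 = 41829.60/38452.89 × 100 = 108.781.

108.78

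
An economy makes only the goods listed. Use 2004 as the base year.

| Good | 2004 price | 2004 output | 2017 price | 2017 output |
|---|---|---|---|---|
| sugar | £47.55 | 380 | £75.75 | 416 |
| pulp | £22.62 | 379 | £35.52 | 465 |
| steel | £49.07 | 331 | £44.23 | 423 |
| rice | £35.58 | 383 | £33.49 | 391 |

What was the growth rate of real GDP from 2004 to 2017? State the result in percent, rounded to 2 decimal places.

Real GDP 2004 = Nominal GDP 2004 = 47.55·380 + 22.62·379 + 49.07·331 + 35.58·383 = 56511.29.
Real GDP 2017 (at 2004 prices) = 47.55·416 + 22.62·465 + 49.07·423 + 35.58·391 = 64967.49.
Real growth = 64967.49/56511.29 − 1 = 0.1496.

14.96%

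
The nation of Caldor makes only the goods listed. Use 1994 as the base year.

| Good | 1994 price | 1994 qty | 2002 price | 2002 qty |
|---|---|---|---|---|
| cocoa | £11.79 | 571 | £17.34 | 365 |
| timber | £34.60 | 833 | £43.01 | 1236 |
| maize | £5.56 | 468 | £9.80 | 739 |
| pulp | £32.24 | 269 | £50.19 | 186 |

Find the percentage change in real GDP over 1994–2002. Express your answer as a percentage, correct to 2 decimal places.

Real GDP 1994 = Nominal GDP 1994 = 11.79·571 + 34.60·833 + 5.56·468 + 32.24·269 = 46828.53.
Real GDP 2002 (at 1994 prices) = 11.79·365 + 34.60·1236 + 5.56·739 + 32.24·186 = 57174.43.
Real growth = 57174.43/46828.53 − 1 = 0.2209.

22.09%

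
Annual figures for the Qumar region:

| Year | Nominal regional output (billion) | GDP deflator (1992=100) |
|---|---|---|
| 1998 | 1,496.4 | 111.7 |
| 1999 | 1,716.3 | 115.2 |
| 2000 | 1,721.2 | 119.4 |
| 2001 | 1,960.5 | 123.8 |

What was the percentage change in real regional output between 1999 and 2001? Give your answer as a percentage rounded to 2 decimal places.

6.29%

Real regional output 1999 = 1716.3/1.152 = 1489.84.
Real regional output 2001 = 1960.5/1.238 = 1583.60.
Change = 1583.60/1489.84 − 1 = 0.0629.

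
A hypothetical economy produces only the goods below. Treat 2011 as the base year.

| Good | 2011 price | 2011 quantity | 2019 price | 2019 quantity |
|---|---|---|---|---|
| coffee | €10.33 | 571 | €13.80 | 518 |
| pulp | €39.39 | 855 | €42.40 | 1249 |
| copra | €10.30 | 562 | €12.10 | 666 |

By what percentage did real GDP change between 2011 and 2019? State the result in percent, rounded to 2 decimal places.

35.36%

Real GDP 2011 = Nominal GDP 2011 = 10.33·571 + 39.39·855 + 10.30·562 = 45365.48.
Real GDP 2019 (at 2011 prices) = 10.33·518 + 39.39·1249 + 10.30·666 = 61408.85.
Real growth = 61408.85/45365.48 − 1 = 0.3536.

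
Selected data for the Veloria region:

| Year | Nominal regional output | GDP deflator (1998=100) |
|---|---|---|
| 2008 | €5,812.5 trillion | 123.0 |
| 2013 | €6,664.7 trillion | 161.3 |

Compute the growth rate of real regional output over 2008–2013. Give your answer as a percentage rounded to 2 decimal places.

-12.56%

Real regional output 2008 = 5812.5 / 1.230 = 4725.61.
Real regional output 2013 = 6664.7 / 1.613 = 4131.87.
Real growth = 4131.87 / 4725.61 − 1 = -0.1256.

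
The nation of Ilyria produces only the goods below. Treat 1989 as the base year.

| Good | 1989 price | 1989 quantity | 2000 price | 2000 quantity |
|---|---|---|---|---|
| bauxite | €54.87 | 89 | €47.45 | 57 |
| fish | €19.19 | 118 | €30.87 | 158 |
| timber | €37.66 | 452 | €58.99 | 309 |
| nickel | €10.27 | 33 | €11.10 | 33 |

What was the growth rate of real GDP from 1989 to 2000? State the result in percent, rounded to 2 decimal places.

Real GDP 1989 = Nominal GDP 1989 = 54.87·89 + 19.19·118 + 37.66·452 + 10.27·33 = 24509.08.
Real GDP 2000 (at 1989 prices) = 54.87·57 + 19.19·158 + 37.66·309 + 10.27·33 = 18135.46.
Real growth = 18135.46/24509.08 − 1 = -0.2601.

-26.01%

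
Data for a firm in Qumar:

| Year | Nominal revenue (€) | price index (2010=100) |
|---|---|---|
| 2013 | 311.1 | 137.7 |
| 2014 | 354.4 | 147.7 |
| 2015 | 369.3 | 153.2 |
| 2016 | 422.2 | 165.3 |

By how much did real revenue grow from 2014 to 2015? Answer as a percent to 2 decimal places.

Real revenue 2014 = 354.4/1.477 = 239.95.
Real revenue 2015 = 369.3/1.532 = 241.06.
Change = 241.06/239.95 − 1 = 0.0046.

0.46%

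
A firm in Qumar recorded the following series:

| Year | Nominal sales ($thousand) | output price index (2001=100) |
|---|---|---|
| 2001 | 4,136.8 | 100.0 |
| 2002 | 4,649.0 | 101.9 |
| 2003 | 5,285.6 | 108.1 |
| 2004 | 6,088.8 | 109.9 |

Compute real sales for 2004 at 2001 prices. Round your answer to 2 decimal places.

Real sales 2004 = 6088.8 / 1.099 = 5540.31.

$5,540.31 thousand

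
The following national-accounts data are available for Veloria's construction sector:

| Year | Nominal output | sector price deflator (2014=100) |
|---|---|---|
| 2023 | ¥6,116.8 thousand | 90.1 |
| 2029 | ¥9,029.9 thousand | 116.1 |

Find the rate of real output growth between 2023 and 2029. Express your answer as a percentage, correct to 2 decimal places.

14.56%

Deflate each year: 2023 → 6116.8/0.901 = 6788.90; 2029 → 9029.9/1.161 = 7777.69.
So real output changed by 7777.69/6788.90 − 1 = 0.1456, i.e. 14.56%.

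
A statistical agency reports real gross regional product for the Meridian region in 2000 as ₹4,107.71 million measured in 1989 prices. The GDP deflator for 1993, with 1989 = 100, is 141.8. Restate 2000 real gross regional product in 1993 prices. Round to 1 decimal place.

₹5,824.7 million

Real gross regional product in 1993 prices = Real gross regional product in 1989 prices × (P_1993/P_1989) = 4107.71 × 1.418 = 5824.73.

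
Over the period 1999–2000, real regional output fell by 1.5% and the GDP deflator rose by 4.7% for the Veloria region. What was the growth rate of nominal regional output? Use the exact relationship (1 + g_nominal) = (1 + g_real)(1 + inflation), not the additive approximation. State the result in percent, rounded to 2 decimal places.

3.13%

(1 + g_nom) = (1 + g_real)(1 + π) = 0.9850 × 1.0470 = 1.03130.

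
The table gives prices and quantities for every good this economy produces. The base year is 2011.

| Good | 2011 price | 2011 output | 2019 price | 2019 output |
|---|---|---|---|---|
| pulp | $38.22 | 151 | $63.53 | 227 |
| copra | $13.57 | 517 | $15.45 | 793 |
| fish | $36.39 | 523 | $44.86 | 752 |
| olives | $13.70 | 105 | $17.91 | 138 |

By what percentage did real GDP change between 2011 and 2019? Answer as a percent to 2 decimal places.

Real GDP 2011 = Nominal GDP 2011 = 38.22·151 + 13.57·517 + 36.39·523 + 13.70·105 = 33257.38.
Real GDP 2019 (at 2011 prices) = 38.22·227 + 13.57·793 + 36.39·752 + 13.70·138 = 48692.83.
Real growth = 48692.83/33257.38 − 1 = 0.4641.

46.41%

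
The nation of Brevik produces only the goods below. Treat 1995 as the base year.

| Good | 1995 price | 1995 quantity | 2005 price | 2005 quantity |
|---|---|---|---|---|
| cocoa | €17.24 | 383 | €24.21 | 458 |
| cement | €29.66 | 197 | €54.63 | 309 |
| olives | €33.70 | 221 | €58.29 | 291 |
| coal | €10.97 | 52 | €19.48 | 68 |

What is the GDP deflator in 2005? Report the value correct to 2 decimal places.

167.51

Nominal GDP 2005 = 24.21·458 + 54.63·309 + 58.29·291 + 19.48·68 = 46255.88.
Real GDP 2005 (at 1995 prices) = 17.24·458 + 29.66·309 + 33.70·291 + 10.97·68 = 27613.52.
Deflator = Nominal/Real × 100 = 46255.88/27613.52 × 100 = 167.512.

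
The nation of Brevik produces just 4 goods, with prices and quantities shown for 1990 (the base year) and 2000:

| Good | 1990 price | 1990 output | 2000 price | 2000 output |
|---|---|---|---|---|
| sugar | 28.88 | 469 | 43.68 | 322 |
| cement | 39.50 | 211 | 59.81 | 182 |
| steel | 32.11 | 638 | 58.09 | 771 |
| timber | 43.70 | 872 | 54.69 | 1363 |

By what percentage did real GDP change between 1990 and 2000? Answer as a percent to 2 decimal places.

Real GDP 1990 = Nominal GDP 1990 = 28.88·469 + 39.50·211 + 32.11·638 + 43.70·872 = 80471.80.
Real GDP 2000 (at 1990 prices) = 28.88·322 + 39.50·182 + 32.11·771 + 43.70·1363 = 100808.27.
Real growth = 100808.27/80471.80 − 1 = 0.2527.

25.27%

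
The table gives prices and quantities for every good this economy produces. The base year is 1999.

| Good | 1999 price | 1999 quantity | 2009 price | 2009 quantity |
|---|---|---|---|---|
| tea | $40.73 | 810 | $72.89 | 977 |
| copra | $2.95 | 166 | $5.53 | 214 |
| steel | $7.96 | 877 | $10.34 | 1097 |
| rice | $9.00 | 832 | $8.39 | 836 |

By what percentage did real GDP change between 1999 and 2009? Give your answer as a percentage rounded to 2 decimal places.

Real GDP 1999 = Nominal GDP 1999 = 40.73·810 + 2.95·166 + 7.96·877 + 9.00·832 = 47949.92.
Real GDP 2009 (at 1999 prices) = 40.73·977 + 2.95·214 + 7.96·1097 + 9.00·836 = 56680.63.
Real growth = 56680.63/47949.92 − 1 = 0.1821.

18.21%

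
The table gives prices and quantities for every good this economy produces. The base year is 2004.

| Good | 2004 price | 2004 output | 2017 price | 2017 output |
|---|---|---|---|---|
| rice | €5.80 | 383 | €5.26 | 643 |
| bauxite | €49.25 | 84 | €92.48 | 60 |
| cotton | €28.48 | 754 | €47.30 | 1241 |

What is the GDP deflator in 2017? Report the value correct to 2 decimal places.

Nominal GDP 2017 = 5.26·643 + 92.48·60 + 47.30·1241 = 67630.28.
Real GDP 2017 (at 2004 prices) = 5.80·643 + 49.25·60 + 28.48·1241 = 42028.08.
Deflator = Nominal/Real × 100 = 67630.28/42028.08 × 100 = 160.917.

160.92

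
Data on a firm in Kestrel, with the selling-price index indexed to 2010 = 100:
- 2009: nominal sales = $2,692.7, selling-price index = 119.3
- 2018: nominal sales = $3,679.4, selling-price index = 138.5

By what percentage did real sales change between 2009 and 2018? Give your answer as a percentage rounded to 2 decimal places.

17.70%

Deflate each year: 2009 → 2692.7/1.193 = 2257.08; 2018 → 3679.4/1.385 = 2656.61.
So real sales changed by 2656.61/2257.08 − 1 = 0.1770, i.e. 17.70%.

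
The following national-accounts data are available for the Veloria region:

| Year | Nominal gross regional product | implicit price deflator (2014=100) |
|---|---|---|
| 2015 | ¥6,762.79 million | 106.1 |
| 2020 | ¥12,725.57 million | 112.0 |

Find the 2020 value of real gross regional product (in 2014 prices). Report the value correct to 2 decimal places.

Real gross regional product = Nominal / (implicit price deflator/100) = 12725.57 / 1.120 = 11362.12.

¥11,362.12 million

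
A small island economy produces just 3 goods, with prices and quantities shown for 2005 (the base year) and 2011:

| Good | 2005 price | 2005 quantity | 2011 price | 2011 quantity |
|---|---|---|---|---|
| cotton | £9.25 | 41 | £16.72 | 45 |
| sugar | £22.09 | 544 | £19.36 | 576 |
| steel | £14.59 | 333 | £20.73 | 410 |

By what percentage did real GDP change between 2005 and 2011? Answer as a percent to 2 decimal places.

10.82%

Real GDP 2005 = Nominal GDP 2005 = 9.25·41 + 22.09·544 + 14.59·333 = 17254.68.
Real GDP 2011 (at 2005 prices) = 9.25·45 + 22.09·576 + 14.59·410 = 19121.99.
Real growth = 19121.99/17254.68 − 1 = 0.1082.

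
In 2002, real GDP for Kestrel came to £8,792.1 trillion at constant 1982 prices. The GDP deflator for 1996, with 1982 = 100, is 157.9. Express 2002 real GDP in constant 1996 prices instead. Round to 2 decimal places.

£13,882.73 trillion

Real GDP in 1996 prices = Real GDP in 1982 prices × (P_1996/P_1982) = 8792.1 × 1.579 = 13882.73.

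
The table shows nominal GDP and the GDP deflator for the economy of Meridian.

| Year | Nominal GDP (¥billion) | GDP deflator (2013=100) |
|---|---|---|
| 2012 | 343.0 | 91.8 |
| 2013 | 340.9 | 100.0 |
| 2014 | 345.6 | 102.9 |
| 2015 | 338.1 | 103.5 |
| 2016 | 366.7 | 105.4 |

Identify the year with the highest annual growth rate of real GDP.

2016

2013: real = 340.9/1.000 = 340.90; growth vs 2012 (373.64) = -8.76%.
2014: real = 345.6/1.029 = 335.86; growth vs 2013 (340.90) = -1.48%.
2015: real = 338.1/1.035 = 326.67; growth vs 2014 (335.86) = -2.74%.
2016: real = 366.7/1.054 = 347.91; growth vs 2015 (326.67) = 6.50%.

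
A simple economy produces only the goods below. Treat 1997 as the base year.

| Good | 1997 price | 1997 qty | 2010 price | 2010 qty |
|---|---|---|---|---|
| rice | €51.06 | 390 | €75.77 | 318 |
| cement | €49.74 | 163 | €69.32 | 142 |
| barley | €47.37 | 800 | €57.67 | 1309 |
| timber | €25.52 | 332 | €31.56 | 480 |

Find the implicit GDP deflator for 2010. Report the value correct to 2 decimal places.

127.70

Nominal GDP 2010 = 75.77·318 + 69.32·142 + 57.67·1309 + 31.56·480 = 124577.13.
Real GDP 2010 (at 1997 prices) = 51.06·318 + 49.74·142 + 47.37·1309 + 25.52·480 = 97557.09.
Deflator = Nominal/Real × 100 = 124577.13/97557.09 × 100 = 127.697.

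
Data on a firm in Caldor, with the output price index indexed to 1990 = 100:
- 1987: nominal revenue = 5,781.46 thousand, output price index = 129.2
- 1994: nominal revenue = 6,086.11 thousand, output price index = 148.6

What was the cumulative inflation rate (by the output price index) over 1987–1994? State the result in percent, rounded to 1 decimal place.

15.0%

Price-level change = 148.6 / 129.2 − 1 = 0.1502.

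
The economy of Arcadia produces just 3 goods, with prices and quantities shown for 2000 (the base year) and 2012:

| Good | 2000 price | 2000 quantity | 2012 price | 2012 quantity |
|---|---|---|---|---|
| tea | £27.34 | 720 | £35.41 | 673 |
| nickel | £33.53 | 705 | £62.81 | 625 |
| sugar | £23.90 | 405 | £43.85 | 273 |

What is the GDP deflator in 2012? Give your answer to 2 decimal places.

Nominal GDP 2012 = 35.41·673 + 62.81·625 + 43.85·273 = 75058.23.
Real GDP 2012 (at 2000 prices) = 27.34·673 + 33.53·625 + 23.90·273 = 45880.77.
Deflator = Nominal/Real × 100 = 75058.23/45880.77 × 100 = 163.594.

163.59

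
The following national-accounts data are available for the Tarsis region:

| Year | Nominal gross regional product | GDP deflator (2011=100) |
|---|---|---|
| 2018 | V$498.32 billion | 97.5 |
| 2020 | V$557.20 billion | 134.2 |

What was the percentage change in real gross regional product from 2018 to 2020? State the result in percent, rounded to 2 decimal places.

-18.76%

Deflate each year: 2018 → 498.32/0.975 = 511.10; 2020 → 557.20/1.342 = 415.20.
So real gross regional product changed by 415.20/511.10 − 1 = -0.1876, i.e. -18.76%.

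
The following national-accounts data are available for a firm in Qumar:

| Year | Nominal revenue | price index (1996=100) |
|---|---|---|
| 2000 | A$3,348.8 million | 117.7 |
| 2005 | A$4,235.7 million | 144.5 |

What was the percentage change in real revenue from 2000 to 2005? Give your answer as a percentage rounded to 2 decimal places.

Deflate each year: 2000 → 3348.8/1.177 = 2845.20; 2005 → 4235.7/1.445 = 2931.28.
So real revenue changed by 2931.28/2845.20 − 1 = 0.0303, i.e. 3.03%.

3.03%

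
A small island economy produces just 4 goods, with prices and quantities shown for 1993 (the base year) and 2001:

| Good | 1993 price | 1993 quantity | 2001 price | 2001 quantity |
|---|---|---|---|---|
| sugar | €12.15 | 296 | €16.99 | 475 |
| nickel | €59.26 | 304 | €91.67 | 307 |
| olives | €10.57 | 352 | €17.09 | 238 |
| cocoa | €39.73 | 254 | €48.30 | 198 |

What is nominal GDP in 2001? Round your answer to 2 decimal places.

Nominal GDP 2001 = Σ (p_2001 × q_2001) = 16.99·475 + 91.67·307 + 17.09·238 + 48.30·198 = 49843.76.

€49843.76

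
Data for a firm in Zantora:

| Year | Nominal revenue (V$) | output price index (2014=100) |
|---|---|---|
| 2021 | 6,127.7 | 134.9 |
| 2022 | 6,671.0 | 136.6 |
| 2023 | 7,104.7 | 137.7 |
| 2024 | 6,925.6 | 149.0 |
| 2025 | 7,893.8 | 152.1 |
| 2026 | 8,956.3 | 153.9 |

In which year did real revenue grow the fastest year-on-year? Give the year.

2026

2022: real = 6671.0/1.366 = 4883.60; growth vs 2021 (4542.40) = 7.51%.
2023: real = 7104.7/1.377 = 5159.55; growth vs 2022 (4883.60) = 5.65%.
2024: real = 6925.6/1.490 = 4648.05; growth vs 2023 (5159.55) = -9.91%.
2025: real = 7893.8/1.521 = 5189.88; growth vs 2024 (4648.05) = 11.66%.
2026: real = 8956.3/1.539 = 5819.56; growth vs 2025 (5189.88) = 12.13%.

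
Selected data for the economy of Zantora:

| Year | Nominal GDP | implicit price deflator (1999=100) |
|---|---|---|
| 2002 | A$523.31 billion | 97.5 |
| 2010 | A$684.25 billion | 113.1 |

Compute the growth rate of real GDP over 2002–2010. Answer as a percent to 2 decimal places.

12.72%

Real GDP 2002 = 523.31 / 0.975 = 536.73.
Real GDP 2010 = 684.25 / 1.131 = 605.00.
Real growth = 605.00 / 536.73 − 1 = 0.1272.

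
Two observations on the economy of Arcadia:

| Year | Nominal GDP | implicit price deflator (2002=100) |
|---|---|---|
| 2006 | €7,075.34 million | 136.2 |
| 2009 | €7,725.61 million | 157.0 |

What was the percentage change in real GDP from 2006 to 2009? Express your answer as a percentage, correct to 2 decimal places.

-5.28%

Deflate each year: 2006 → 7075.34/1.362 = 5194.82; 2009 → 7725.61/1.570 = 4920.77.
So real GDP changed by 4920.77/5194.82 − 1 = -0.0528, i.e. -5.28%.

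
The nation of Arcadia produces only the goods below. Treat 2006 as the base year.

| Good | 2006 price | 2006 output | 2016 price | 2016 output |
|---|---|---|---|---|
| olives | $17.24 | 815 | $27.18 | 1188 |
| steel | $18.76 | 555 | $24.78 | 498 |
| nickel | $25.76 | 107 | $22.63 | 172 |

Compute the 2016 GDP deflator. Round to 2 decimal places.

Nominal GDP 2016 = 27.18·1188 + 24.78·498 + 22.63·172 = 48522.64.
Real GDP 2016 (at 2006 prices) = 17.24·1188 + 18.76·498 + 25.76·172 = 34254.32.
Deflator = Nominal/Real × 100 = 48522.64/34254.32 × 100 = 141.654.

141.65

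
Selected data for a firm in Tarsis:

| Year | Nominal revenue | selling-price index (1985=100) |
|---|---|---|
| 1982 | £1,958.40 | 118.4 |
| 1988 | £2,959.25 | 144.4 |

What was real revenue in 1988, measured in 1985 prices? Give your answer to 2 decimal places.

£2,049.34

Real revenue = Nominal / (selling-price index/100) = 2959.25 / 1.444 = 2049.34.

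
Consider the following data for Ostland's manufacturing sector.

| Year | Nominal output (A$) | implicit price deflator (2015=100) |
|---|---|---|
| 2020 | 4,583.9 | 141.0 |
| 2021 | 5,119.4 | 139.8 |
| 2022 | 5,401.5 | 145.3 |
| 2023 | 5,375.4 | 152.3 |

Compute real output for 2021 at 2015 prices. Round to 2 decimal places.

Real output 2021 = 5119.4 / 1.398 = 3661.95.

A$3,661.95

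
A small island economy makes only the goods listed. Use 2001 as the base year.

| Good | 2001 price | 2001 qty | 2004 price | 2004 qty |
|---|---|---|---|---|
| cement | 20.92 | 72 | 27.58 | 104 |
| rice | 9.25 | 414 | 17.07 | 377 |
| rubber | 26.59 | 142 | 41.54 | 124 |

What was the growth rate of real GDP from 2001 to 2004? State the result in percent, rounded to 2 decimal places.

Real GDP 2001 = Nominal GDP 2001 = 20.92·72 + 9.25·414 + 26.59·142 = 9111.52.
Real GDP 2004 (at 2001 prices) = 20.92·104 + 9.25·377 + 26.59·124 = 8960.09.
Real growth = 8960.09/9111.52 − 1 = -0.0166.

-1.66%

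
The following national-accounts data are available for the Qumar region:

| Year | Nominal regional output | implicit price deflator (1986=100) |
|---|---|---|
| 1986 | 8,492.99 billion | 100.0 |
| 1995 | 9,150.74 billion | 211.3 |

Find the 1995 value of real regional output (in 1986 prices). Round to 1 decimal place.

4,330.7 billion

Real regional output = Nominal / (implicit price deflator/100) = 9150.74 / 2.113 = 4330.69.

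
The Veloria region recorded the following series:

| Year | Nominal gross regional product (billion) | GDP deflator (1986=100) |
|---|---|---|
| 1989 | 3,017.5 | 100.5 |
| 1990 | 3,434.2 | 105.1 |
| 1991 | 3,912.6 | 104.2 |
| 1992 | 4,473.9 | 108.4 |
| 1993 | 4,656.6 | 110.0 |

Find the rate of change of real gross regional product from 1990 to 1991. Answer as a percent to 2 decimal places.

14.91%

Real gross regional product 1990 = 3434.2/1.051 = 3267.55.
Real gross regional product 1991 = 3912.6/1.042 = 3754.89.
Change = 3754.89/3267.55 − 1 = 0.1491.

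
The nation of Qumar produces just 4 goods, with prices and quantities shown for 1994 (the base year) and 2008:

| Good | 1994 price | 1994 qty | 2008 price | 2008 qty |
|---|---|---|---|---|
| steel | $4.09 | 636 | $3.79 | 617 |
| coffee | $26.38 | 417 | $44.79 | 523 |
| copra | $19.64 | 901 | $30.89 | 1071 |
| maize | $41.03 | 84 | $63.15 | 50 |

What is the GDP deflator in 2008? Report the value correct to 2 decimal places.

157.35

Nominal GDP 2008 = 3.79·617 + 44.79·523 + 30.89·1071 + 63.15·50 = 62004.29.
Real GDP 2008 (at 1994 prices) = 4.09·617 + 26.38·523 + 19.64·1071 + 41.03·50 = 39406.21.
Deflator = Nominal/Real × 100 = 62004.29/39406.21 × 100 = 157.346.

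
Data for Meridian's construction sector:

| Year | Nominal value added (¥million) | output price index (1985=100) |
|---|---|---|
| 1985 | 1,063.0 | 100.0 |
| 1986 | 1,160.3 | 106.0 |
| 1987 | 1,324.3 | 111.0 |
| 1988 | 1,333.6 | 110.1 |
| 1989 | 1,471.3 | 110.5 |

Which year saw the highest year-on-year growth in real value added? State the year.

1986: real = 1160.3/1.060 = 1094.62; growth vs 1985 (1063.00) = 2.97%.
1987: real = 1324.3/1.110 = 1193.06; growth vs 1986 (1094.62) = 8.99%.
1988: real = 1333.6/1.101 = 1211.26; growth vs 1987 (1193.06) = 1.53%.
1989: real = 1471.3/1.105 = 1331.49; growth vs 1988 (1211.26) = 9.93%.

1989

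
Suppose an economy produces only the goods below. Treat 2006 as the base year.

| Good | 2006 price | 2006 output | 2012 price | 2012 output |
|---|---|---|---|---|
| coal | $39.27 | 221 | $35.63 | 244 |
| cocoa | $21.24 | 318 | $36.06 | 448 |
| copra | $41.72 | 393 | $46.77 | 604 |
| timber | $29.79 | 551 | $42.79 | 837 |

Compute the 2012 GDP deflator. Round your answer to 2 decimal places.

128.43

Nominal GDP 2012 = 35.63·244 + 36.06·448 + 46.77·604 + 42.79·837 = 88912.91.
Real GDP 2012 (at 2006 prices) = 39.27·244 + 21.24·448 + 41.72·604 + 29.79·837 = 69230.51.
Deflator = Nominal/Real × 100 = 88912.91/69230.51 × 100 = 128.430.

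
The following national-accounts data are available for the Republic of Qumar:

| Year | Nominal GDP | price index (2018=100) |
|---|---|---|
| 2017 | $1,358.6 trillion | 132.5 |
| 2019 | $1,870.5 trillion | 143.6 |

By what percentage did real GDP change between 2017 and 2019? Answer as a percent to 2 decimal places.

Real GDP 2017 = 1358.6 / 1.325 = 1025.36.
Real GDP 2019 = 1870.5 / 1.436 = 1302.58.
Real growth = 1302.58 / 1025.36 − 1 = 0.2704.

27.04%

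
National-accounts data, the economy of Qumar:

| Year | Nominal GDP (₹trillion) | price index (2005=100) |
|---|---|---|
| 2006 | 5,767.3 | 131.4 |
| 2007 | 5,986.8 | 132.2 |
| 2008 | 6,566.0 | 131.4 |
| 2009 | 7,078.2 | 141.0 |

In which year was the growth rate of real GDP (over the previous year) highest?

2007: real = 5986.8/1.322 = 4528.59; growth vs 2006 (4389.12) = 3.18%.
2008: real = 6566.0/1.314 = 4996.96; growth vs 2007 (4528.59) = 10.34%.
2009: real = 7078.2/1.410 = 5020.00; growth vs 2008 (4996.96) = 0.46%.

2008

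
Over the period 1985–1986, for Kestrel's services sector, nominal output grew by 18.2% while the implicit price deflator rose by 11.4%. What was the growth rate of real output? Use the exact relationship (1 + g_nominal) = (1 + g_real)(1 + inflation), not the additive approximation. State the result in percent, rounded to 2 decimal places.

(1 + g_nom) = (1 + g_real)(1 + π), so g_real = 1.1820 / 1.1140 − 1 = 0.06104.

6.10%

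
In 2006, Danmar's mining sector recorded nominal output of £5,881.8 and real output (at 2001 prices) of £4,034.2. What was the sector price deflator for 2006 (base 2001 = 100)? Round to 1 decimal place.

145.8

sector price deflator = (Nominal / Real) × 100 = 5881.8 / 4034.2 × 100 = 145.80.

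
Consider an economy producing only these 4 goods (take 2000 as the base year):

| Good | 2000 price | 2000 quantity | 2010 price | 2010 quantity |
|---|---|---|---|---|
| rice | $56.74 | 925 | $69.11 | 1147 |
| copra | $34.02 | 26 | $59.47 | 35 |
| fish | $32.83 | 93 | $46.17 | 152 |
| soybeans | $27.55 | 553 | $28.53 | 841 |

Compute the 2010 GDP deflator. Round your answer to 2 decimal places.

118.99

Nominal GDP 2010 = 69.11·1147 + 59.47·35 + 46.17·152 + 28.53·841 = 112362.19.
Real GDP 2010 (at 2000 prices) = 56.74·1147 + 34.02·35 + 32.83·152 + 27.55·841 = 94431.19.
Deflator = Nominal/Real × 100 = 112362.19/94431.19 × 100 = 118.988.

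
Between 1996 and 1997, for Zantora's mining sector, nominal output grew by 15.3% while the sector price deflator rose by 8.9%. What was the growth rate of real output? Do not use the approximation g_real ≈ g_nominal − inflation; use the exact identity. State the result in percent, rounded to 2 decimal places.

5.88%

(1 + g_nom) = (1 + g_real)(1 + π), so g_real = 1.1530 / 1.0890 − 1 = 0.05877.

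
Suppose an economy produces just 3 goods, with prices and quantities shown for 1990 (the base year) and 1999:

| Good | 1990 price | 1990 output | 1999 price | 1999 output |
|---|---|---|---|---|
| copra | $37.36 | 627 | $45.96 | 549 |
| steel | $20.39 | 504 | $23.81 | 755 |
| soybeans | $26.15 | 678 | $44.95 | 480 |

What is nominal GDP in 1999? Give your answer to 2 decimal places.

$64784.59

Nominal GDP 1999 = Σ (p_1999 × q_1999) = 45.96·549 + 23.81·755 + 44.95·480 = 64784.59.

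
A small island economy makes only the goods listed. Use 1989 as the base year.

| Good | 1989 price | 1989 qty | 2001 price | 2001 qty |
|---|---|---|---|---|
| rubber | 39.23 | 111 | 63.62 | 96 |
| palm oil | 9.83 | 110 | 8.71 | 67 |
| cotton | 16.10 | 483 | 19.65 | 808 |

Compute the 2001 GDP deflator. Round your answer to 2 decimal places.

129.45

Nominal GDP 2001 = 63.62·96 + 8.71·67 + 19.65·808 = 22568.29.
Real GDP 2001 (at 1989 prices) = 39.23·96 + 9.83·67 + 16.10·808 = 17433.49.
Deflator = Nominal/Real × 100 = 22568.29/17433.49 × 100 = 129.454.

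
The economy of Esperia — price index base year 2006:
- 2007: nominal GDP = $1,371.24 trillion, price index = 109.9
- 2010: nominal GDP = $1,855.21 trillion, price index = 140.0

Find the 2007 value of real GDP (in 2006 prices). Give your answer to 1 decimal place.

Real GDP = Nominal / (price index/100) = 1371.24 / 1.099 = 1247.72.

$1,247.7 trillion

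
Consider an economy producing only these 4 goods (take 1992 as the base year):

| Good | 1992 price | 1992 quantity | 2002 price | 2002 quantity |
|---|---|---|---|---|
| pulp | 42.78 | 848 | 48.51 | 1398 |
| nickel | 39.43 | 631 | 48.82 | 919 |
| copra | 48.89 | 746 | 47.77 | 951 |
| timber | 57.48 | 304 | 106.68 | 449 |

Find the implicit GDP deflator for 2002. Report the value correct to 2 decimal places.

122.37

Nominal GDP 2002 = 48.51·1398 + 48.82·919 + 47.77·951 + 106.68·449 = 206011.15.
Real GDP 2002 (at 1992 prices) = 42.78·1398 + 39.43·919 + 48.89·951 + 57.48·449 = 168345.52.
Deflator = Nominal/Real × 100 = 206011.15/168345.52 × 100 = 122.374.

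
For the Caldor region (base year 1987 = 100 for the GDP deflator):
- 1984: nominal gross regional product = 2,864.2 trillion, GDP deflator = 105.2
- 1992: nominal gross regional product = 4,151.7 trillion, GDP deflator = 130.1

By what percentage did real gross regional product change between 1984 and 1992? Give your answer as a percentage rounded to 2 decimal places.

Deflate each year: 1984 → 2864.2/1.052 = 2722.62; 1992 → 4151.7/1.301 = 3191.16.
So real gross regional product changed by 3191.16/2722.62 − 1 = 0.1721, i.e. 17.21%.

17.21%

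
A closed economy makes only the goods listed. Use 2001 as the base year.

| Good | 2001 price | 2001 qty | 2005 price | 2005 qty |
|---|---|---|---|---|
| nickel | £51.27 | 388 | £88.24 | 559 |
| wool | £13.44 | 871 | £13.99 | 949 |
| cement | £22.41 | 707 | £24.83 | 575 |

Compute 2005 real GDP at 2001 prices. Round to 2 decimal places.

Real GDP 2005 = Σ (p_2001 × q_2005) = 51.27·559 + 13.44·949 + 22.41·575 = 54300.24.

£54300.24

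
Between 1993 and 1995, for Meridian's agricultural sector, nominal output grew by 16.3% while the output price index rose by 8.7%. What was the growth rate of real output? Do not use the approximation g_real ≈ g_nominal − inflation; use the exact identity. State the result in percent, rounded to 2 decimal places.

6.99%

(1 + g_nom) = (1 + g_real)(1 + π), so g_real = 1.1630 / 1.0870 − 1 = 0.06992.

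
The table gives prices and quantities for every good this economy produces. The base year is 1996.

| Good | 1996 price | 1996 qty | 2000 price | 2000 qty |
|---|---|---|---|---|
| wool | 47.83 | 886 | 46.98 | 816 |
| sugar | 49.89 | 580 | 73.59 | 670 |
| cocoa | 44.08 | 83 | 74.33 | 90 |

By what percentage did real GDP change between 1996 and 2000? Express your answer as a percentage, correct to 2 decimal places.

1.93%

Real GDP 1996 = Nominal GDP 1996 = 47.83·886 + 49.89·580 + 44.08·83 = 74972.22.
Real GDP 2000 (at 1996 prices) = 47.83·816 + 49.89·670 + 44.08·90 = 76422.78.
Real growth = 76422.78/74972.22 − 1 = 0.0193.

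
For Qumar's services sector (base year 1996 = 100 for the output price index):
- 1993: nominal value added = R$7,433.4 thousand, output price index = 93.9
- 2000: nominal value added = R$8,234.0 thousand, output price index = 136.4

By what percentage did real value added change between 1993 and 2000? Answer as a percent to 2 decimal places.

-23.74%

Real value added 1993 = 7433.4 / 0.939 = 7916.29.
Real value added 2000 = 8234.0 / 1.364 = 6036.66.
Real growth = 6036.66 / 7916.29 − 1 = -0.2374.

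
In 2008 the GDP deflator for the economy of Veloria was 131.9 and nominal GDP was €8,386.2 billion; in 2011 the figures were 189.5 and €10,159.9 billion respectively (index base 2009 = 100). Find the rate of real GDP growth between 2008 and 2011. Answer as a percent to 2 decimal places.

Deflate each year: 2008 → 8386.2/1.319 = 6358.00; 2011 → 10159.9/1.895 = 5361.42.
So real GDP changed by 5361.42/6358.00 − 1 = -0.1567, i.e. -15.67%.

-15.67%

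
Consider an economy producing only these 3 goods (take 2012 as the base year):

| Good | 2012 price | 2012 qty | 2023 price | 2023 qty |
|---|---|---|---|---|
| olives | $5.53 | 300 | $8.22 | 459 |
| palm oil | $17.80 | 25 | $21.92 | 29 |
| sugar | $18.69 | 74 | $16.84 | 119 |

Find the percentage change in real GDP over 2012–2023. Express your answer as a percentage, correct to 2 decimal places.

Real GDP 2012 = Nominal GDP 2012 = 5.53·300 + 17.80·25 + 18.69·74 = 3487.06.
Real GDP 2023 (at 2012 prices) = 5.53·459 + 17.80·29 + 18.69·119 = 5278.58.
Real growth = 5278.58/3487.06 − 1 = 0.5138.

51.38%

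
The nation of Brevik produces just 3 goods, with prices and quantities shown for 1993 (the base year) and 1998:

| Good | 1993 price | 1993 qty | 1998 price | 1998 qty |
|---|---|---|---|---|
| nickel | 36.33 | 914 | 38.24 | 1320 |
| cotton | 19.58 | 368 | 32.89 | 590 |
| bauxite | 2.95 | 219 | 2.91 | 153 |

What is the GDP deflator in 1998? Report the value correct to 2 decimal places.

Nominal GDP 1998 = 38.24·1320 + 32.89·590 + 2.91·153 = 70327.13.
Real GDP 1998 (at 1993 prices) = 36.33·1320 + 19.58·590 + 2.95·153 = 59959.15.
Deflator = Nominal/Real × 100 = 70327.13/59959.15 × 100 = 117.292.

117.29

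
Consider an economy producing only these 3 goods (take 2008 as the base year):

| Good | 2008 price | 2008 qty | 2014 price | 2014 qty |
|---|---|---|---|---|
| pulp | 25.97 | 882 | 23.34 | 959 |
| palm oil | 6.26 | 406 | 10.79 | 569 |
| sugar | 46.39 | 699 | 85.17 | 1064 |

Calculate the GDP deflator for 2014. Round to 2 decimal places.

Nominal GDP 2014 = 23.34·959 + 10.79·569 + 85.17·1064 = 119143.45.
Real GDP 2014 (at 2008 prices) = 25.97·959 + 6.26·569 + 46.39·1064 = 77826.13.
Deflator = Nominal/Real × 100 = 119143.45/77826.13 × 100 = 153.089.

153.09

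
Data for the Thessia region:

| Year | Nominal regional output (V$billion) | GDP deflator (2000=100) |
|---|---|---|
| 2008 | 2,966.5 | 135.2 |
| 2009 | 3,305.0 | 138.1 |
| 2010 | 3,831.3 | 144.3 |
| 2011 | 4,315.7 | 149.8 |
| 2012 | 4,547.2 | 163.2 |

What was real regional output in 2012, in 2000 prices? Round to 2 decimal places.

Real regional output 2012 = 4547.2 / 1.632 = 2786.27.

V$2,786.27 billion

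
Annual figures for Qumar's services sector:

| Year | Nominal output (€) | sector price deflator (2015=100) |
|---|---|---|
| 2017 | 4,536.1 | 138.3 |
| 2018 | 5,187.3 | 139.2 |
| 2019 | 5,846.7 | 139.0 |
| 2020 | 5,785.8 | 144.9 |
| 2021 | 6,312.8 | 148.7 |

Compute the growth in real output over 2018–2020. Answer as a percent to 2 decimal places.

Real output 2018 = 5187.3/1.392 = 3726.51.
Real output 2020 = 5785.8/1.449 = 3992.96.
Change = 3992.96/3726.51 − 1 = 0.0715.

7.15%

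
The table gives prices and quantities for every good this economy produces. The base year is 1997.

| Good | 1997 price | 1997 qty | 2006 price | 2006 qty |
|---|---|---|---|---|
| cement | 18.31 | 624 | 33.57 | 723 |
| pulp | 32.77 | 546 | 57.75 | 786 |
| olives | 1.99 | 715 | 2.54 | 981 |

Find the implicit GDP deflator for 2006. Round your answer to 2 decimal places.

Nominal GDP 2006 = 33.57·723 + 57.75·786 + 2.54·981 = 72154.35.
Real GDP 2006 (at 1997 prices) = 18.31·723 + 32.77·786 + 1.99·981 = 40947.54.
Deflator = Nominal/Real × 100 = 72154.35/40947.54 × 100 = 176.212.

176.21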